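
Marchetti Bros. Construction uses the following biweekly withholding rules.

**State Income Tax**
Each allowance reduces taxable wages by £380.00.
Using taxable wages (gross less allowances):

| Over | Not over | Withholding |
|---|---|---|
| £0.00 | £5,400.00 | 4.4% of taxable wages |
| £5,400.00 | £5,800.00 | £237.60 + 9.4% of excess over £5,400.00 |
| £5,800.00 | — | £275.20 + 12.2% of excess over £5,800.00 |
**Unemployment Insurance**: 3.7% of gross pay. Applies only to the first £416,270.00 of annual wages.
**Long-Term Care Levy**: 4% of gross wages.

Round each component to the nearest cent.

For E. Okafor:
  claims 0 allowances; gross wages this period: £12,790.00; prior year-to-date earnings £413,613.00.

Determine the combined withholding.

State Income Tax: taxable = £12,790.00
  £275.20 + 12.2% × (£12,790.00 − £5,800.00) = £275.20 + 12.2% × £6,990.00 = £1,127.98
Unemployment Insurance: cap £416,270.00 − YTD £413,613.00 = £2,657.00 subject; 3.7% × £2,657.00 = £98.31
Long-Term Care Levy: 4% × £12,790.00 = £511.60
Total: £1,127.98 + £98.31 + £511.60 = £1,737.89

£1,737.89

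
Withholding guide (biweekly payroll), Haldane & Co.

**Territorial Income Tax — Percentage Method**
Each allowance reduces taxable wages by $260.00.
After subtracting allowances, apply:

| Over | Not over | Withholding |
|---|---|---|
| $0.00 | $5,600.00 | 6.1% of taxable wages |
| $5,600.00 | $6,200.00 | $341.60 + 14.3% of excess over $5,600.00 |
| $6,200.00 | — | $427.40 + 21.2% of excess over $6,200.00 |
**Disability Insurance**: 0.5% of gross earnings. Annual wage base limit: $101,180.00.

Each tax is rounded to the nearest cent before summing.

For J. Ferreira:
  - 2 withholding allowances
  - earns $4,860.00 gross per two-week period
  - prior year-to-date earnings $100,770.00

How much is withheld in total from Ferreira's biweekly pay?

$266.79

Territorial Income Tax: taxable = $4,860.00 − 2×$260.00 = $4,340.00
  6.1% × $4,340.00 = $264.74
Disability Insurance: cap $101,180.00 − YTD $100,770.00 = $410.00 subject; 0.5% × $410.00 = $2.05
Total: $264.74 + $2.05 = $266.79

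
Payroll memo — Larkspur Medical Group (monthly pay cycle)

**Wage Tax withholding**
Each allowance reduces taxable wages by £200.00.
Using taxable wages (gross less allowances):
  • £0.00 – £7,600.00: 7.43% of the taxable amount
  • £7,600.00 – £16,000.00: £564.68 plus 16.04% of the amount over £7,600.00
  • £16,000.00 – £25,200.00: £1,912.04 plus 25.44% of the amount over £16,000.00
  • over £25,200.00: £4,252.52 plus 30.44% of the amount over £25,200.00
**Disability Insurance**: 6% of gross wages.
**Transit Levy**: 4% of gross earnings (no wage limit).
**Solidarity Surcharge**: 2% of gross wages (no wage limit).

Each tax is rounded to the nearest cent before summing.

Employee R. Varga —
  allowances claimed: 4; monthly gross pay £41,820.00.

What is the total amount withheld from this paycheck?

Wage Tax: taxable = £41,820.00 − 4×£200.00 = £41,020.00
  £4,252.52 + 30.44% × (£41,020.00 − £25,200.00) = £4,252.52 + 30.44% × £15,820.00 = £9,068.13
Disability Insurance: 6% × £41,820.00 = £2,509.20
Transit Levy: 4% × £41,820.00 = £1,672.80
Solidarity Surcharge: 2% × £41,820.00 = £836.40
Total: £9,068.13 + £2,509.20 + £1,672.80 + £836.40 = £14,086.53

£14,086.53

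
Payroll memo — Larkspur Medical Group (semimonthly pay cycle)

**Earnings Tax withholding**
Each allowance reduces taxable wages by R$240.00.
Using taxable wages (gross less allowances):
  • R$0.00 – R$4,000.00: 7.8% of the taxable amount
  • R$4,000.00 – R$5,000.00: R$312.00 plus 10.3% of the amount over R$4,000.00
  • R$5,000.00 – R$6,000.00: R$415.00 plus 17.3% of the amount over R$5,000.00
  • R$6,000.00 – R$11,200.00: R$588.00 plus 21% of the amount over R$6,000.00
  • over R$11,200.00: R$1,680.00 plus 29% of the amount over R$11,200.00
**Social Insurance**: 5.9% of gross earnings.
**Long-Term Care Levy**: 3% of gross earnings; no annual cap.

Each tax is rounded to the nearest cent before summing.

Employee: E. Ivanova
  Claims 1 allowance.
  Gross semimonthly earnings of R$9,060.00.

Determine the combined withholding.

R$1,986.54

Earnings Tax: taxable = R$9,060.00 − 1×R$240.00 = R$8,820.00
  R$588.00 + 21% × (R$8,820.00 − R$6,000.00) = R$588.00 + 21% × R$2,820.00 = R$1,180.20
Social Insurance: 5.9% × R$9,060.00 = R$534.54
Long-Term Care Levy: 3% × R$9,060.00 = R$271.80
Total: R$1,180.20 + R$534.54 + R$271.80 = R$1,986.54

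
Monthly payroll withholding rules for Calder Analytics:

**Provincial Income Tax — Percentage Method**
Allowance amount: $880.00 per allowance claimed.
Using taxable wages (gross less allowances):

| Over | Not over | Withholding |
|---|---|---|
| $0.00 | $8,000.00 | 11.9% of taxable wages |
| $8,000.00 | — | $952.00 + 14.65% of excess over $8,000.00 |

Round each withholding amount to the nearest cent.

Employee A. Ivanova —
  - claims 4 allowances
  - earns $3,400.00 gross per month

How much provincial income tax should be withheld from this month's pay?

$0.00

Provincial Income Tax: taxable = $3,400.00 − 4×$880.00 = $-120.00
  Taxable ≤ 0 → $0.00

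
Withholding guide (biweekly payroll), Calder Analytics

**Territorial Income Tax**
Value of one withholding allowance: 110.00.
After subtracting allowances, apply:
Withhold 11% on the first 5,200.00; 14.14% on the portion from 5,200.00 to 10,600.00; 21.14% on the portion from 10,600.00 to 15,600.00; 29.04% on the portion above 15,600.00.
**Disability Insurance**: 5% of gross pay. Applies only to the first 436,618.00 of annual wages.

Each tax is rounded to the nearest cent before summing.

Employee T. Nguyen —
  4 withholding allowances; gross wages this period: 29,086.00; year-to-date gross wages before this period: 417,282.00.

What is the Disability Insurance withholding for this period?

Disability Insurance: cap 436,618.00 − YTD 417,282.00 = 19,336.00 subject; 5% × 19,336.00 = 966.80

966.80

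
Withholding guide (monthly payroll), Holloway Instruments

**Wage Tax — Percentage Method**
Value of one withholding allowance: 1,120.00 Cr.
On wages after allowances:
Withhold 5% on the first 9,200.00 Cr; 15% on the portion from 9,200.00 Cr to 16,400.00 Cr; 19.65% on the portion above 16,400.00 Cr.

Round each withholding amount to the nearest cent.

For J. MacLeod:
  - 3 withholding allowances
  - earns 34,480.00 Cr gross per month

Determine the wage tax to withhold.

Wage Tax: taxable = 34,480.00 Cr − 3×1,120.00 Cr = 31,120.00 Cr
  1,540.00 Cr + 19.65% × (31,120.00 Cr − 16,400.00 Cr) = 1,540.00 Cr + 19.65% × 14,720.00 Cr = 4,432.48 Cr

4,432.48 Cr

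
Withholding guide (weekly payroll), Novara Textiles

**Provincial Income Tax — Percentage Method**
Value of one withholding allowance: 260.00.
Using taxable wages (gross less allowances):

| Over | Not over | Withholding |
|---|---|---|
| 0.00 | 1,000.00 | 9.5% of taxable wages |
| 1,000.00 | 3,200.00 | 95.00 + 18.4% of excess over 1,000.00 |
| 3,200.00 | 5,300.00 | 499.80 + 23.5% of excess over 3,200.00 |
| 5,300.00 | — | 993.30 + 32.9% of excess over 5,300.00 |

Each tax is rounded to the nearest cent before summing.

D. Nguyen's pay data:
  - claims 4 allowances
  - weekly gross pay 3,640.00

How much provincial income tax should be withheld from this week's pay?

Provincial Income Tax: taxable = 3,640.00 − 4×260.00 = 2,600.00
  95.00 + 18.4% × (2,600.00 − 1,000.00) = 95.00 + 18.4% × 1,600.00 = 389.40

389.40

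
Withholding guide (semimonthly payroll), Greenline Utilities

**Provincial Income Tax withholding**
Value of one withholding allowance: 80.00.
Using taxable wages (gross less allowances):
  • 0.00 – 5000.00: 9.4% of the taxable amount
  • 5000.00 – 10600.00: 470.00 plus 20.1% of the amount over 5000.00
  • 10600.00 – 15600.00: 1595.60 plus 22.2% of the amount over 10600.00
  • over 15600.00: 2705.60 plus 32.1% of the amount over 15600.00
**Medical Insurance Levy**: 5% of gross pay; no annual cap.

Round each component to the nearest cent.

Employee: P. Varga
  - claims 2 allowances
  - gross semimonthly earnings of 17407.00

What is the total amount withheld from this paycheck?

Provincial Income Tax: taxable = 17407.00 − 2×80.00 = 17247.00
  2705.60 + 32.1% × (17247.00 − 15600.00) = 2705.60 + 32.1% × 1647.00 = 3234.29
Medical Insurance Levy: 5% × 17407.00 = 870.35
Total: 3234.29 + 870.35 = 4104.64

4104.64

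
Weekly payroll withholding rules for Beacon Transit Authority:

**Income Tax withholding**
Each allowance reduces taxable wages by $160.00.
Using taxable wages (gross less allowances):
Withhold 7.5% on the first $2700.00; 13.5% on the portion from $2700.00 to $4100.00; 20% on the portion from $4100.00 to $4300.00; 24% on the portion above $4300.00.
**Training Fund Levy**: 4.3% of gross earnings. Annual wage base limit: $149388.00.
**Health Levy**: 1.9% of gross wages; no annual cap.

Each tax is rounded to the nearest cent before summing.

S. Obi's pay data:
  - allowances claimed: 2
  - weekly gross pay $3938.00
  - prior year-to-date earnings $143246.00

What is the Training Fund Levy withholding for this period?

$169.33

Training Fund Levy: 4.3% × $3938.00 = $169.33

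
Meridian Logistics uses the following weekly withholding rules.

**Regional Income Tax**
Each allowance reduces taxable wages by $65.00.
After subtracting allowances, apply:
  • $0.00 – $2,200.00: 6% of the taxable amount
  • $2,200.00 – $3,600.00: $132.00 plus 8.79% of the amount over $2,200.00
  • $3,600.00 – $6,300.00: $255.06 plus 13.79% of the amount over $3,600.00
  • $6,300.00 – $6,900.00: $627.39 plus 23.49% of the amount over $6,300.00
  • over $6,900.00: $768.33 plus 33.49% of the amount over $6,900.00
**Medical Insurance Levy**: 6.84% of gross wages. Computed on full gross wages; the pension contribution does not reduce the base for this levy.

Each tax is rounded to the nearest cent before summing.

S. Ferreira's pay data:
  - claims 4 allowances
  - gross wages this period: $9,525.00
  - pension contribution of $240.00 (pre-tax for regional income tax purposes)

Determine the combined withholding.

$2,131.50

Regional Income Tax: taxable = $9,525.00 − $240.00 − 4×$65.00 = $9,025.00
  $768.33 + 33.49% × ($9,025.00 − $6,900.00) = $768.33 + 33.49% × $2,125.00 = $1,479.99
Medical Insurance Levy: 6.84% × $9,525.00 = $651.51
Total: $1,479.99 + $651.51 = $2,131.50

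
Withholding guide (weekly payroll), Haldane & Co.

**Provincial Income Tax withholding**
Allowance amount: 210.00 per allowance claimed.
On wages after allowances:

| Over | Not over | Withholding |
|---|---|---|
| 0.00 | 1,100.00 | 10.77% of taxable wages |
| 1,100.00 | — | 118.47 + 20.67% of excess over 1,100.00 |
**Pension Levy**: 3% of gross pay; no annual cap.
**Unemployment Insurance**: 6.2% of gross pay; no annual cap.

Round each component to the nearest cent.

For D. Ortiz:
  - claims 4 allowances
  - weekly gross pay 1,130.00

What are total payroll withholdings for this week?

135.19

Provincial Income Tax: taxable = 1,130.00 − 4×210.00 = 290.00
  10.77% × 290.00 = 31.23
Pension Levy: 3% × 1,130.00 = 33.90
Unemployment Insurance: 6.2% × 1,130.00 = 70.06
Total: 31.23 + 33.90 + 70.06 = 135.19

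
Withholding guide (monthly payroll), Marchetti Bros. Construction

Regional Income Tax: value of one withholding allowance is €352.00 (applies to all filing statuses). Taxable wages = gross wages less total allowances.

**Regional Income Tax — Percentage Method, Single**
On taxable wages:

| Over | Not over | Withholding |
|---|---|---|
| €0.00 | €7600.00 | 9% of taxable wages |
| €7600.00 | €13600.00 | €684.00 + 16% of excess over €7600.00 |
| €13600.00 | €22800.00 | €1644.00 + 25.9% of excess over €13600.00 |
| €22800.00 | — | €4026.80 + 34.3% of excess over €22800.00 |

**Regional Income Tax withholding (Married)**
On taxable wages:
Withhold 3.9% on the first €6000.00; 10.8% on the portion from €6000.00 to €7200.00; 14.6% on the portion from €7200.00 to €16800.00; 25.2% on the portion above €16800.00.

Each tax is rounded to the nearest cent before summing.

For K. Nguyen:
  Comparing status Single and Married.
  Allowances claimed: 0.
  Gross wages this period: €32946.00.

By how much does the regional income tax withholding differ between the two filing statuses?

Regional Income Tax (Single): taxable = €32946.00
  €4026.80 + 34.3% × (€32946.00 − €22800.00) = €4026.80 + 34.3% × €10146.00 = €7506.88
Regional Income Tax (Married): taxable = €32946.00
  €1765.20 + 25.2% × (€32946.00 − €16800.00) = €1765.20 + 25.2% × €16146.00 = €5833.99
Difference: |€7506.88 − €5833.99| = €1672.89 (higher under Single)

€1672.89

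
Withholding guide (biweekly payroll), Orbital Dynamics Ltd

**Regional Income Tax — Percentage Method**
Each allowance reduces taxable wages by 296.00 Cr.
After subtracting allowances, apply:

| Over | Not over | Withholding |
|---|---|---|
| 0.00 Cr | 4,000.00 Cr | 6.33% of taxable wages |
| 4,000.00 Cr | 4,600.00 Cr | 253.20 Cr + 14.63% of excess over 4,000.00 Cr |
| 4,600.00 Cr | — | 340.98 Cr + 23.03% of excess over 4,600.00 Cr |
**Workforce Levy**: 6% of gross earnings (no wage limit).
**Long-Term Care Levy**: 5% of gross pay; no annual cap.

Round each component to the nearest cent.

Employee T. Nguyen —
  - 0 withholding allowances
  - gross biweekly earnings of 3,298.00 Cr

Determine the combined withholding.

571.54 Cr

Regional Income Tax: taxable = 3,298.00 Cr
  6.33% × 3,298.00 Cr = 208.76 Cr
Workforce Levy: 6% × 3,298.00 Cr = 197.88 Cr
Long-Term Care Levy: 5% × 3,298.00 Cr = 164.90 Cr
Total: 208.76 Cr + 197.88 Cr + 164.90 Cr = 571.54 Cr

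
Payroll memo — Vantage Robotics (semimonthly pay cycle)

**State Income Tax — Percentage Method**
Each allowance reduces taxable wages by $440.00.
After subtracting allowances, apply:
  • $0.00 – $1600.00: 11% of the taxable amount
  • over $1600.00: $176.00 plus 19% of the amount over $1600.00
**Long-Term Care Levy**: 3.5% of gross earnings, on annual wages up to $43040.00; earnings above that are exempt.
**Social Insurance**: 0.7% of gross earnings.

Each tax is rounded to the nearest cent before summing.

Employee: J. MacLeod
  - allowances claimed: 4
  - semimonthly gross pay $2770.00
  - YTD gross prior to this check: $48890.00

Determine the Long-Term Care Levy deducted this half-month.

Long-Term Care Levy: YTD $48890.00 ≥ cap $43040.00 → $0.00

$0.00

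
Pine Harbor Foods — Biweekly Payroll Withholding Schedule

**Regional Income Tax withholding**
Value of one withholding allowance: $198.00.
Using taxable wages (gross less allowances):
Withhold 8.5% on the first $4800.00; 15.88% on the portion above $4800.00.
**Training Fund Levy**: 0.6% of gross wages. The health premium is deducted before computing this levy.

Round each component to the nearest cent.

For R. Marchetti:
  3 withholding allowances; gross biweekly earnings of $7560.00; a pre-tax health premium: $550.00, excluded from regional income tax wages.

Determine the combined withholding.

$706.68

Regional Income Tax: taxable = $7560.00 − $550.00 − 3×$198.00 = $6416.00
  $408.00 + 15.88% × ($6416.00 − $4800.00) = $408.00 + 15.88% × $1616.00 = $664.62
Training Fund Levy: 0.6% × $7010.00 = $42.06
Total: $664.62 + $42.06 = $706.68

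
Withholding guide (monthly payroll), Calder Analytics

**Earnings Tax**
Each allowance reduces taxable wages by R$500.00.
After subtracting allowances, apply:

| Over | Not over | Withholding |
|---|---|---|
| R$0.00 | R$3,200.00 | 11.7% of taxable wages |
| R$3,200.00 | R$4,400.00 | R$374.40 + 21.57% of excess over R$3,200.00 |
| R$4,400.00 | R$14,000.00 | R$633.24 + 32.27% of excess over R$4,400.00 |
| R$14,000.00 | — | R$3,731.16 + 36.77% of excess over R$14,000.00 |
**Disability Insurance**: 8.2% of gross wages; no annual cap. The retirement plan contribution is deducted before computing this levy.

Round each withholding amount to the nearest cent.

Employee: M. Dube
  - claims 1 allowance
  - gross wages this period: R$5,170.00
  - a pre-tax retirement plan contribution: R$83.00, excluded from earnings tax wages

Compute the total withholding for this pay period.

R$1,110.71

Earnings Tax: taxable = R$5,170.00 − R$83.00 − 1×R$500.00 = R$4,587.00
  R$633.24 + 32.27% × (R$4,587.00 − R$4,400.00) = R$633.24 + 32.27% × R$187.00 = R$693.58
Disability Insurance: 8.2% × R$5,087.00 = R$417.13
Total: R$693.58 + R$417.13 = R$1,110.71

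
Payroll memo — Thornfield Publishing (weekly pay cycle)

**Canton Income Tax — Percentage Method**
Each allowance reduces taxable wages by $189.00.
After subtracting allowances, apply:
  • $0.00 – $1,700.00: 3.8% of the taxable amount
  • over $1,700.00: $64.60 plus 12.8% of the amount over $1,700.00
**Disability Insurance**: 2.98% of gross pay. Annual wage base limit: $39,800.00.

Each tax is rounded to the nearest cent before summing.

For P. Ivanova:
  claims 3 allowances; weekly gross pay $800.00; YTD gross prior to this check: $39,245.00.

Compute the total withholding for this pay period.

$25.39

Canton Income Tax: taxable = $800.00 − 3×$189.00 = $233.00
  3.8% × $233.00 = $8.85
Disability Insurance: cap $39,800.00 − YTD $39,245.00 = $555.00 subject; 2.98% × $555.00 = $16.54
Total: $8.85 + $16.54 = $25.39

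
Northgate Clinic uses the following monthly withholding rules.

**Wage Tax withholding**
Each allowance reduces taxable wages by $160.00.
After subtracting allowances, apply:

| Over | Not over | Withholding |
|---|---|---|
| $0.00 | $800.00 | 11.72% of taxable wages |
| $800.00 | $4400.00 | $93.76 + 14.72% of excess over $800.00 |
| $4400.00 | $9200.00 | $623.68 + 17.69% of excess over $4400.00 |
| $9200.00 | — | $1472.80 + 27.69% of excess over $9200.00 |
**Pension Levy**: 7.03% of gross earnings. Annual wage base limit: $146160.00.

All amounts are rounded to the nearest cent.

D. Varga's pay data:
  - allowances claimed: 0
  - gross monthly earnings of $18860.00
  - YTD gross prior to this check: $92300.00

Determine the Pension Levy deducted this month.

$1325.86

Pension Levy: 7.03% × $18860.00 = $1325.86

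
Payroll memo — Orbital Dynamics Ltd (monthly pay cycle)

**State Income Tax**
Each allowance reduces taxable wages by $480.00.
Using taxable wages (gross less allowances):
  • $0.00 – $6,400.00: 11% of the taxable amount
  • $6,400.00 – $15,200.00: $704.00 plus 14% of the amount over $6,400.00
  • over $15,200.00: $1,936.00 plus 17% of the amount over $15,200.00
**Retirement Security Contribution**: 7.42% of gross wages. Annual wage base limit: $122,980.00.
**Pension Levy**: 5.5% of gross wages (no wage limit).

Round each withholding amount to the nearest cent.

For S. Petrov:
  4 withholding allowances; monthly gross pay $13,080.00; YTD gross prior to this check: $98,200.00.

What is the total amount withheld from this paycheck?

State Income Tax: taxable = $13,080.00 − 4×$480.00 = $11,160.00
  $704.00 + 14% × ($11,160.00 − $6,400.00) = $704.00 + 14% × $4,760.00 = $1,370.40
Retirement Security Contribution: 7.42% × $13,080.00 = $970.54
Pension Levy: 5.5% × $13,080.00 = $719.40
Total: $1,370.40 + $970.54 + $719.40 = $3,060.34

$3,060.34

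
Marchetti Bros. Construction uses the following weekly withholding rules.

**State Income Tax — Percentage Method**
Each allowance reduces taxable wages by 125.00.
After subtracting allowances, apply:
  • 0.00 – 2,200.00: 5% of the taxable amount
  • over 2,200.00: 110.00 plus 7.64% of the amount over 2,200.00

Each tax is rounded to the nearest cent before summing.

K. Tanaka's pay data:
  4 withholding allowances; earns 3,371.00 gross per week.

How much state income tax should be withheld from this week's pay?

161.26

State Income Tax: taxable = 3,371.00 − 4×125.00 = 2,871.00
  110.00 + 7.64% × (2,871.00 − 2,200.00) = 110.00 + 7.64% × 671.00 = 161.26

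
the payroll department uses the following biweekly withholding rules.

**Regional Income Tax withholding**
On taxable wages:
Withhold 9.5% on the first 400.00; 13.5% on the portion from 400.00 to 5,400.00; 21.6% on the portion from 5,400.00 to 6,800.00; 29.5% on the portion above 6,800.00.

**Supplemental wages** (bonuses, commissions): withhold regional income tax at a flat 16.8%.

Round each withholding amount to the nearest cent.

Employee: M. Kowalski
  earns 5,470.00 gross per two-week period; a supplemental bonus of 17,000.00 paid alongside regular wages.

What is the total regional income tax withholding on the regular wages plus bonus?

Regional Income Tax: taxable = 5,470.00
  713.00 + 21.6% × (5,470.00 − 5,400.00) = 713.00 + 21.6% × 70.00 = 728.12
Supplemental (16.8% flat on bonus): 16.8% × 17,000.00 = 2,856.00
Total regional income tax: 728.12 + 2,856.00 = 3,584.12

3,584.12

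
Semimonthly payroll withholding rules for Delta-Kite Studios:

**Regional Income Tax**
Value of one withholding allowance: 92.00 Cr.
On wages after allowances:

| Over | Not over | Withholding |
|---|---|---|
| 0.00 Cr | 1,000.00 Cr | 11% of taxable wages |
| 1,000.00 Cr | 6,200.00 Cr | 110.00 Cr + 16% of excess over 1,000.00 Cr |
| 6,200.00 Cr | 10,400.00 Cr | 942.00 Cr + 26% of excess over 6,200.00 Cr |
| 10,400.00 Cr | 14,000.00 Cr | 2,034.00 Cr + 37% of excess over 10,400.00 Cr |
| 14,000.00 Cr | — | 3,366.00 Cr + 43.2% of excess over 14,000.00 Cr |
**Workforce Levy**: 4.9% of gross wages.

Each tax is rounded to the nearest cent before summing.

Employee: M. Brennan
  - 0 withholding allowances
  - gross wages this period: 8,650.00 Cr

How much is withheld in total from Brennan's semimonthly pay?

2,002.85 Cr

Regional Income Tax: taxable = 8,650.00 Cr
  942.00 Cr + 26% × (8,650.00 Cr − 6,200.00 Cr) = 942.00 Cr + 26% × 2,450.00 Cr = 1,579.00 Cr
Workforce Levy: 4.9% × 8,650.00 Cr = 423.85 Cr
Total: 1,579.00 Cr + 423.85 Cr = 2,002.85 Cr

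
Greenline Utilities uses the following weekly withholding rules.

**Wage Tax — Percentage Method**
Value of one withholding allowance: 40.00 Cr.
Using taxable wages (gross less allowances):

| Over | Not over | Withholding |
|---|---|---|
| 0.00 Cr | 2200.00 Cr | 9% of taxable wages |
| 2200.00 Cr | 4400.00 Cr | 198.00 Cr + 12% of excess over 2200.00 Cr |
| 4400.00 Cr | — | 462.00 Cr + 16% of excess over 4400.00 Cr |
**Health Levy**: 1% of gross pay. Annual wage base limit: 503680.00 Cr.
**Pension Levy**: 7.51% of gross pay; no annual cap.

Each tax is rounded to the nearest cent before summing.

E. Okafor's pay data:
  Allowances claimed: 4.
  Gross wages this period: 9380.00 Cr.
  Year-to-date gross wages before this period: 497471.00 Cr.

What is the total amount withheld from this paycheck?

Wage Tax: taxable = 9380.00 Cr − 4×40.00 Cr = 9220.00 Cr
  462.00 Cr + 16% × (9220.00 Cr − 4400.00 Cr) = 462.00 Cr + 16% × 4820.00 Cr = 1233.20 Cr
Health Levy: cap 503680.00 Cr − YTD 497471.00 Cr = 6209.00 Cr subject; 1% × 6209.00 Cr = 62.09 Cr
Pension Levy: 7.51% × 9380.00 Cr = 704.44 Cr
Total: 1233.20 Cr + 62.09 Cr + 704.44 Cr = 1999.73 Cr

1999.73 Cr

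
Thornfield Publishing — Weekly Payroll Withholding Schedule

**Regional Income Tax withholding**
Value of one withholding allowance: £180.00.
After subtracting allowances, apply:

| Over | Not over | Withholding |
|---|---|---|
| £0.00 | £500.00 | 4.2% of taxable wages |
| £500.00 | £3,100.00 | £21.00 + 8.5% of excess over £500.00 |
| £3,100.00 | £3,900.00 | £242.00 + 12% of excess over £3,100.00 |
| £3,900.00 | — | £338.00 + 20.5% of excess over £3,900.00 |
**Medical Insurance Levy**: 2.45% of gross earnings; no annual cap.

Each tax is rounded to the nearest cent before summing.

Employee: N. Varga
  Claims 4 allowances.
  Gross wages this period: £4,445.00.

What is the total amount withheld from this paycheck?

Regional Income Tax: taxable = £4,445.00 − 4×£180.00 = £3,725.00
  £242.00 + 12% × (£3,725.00 − £3,100.00) = £242.00 + 12% × £625.00 = £317.00
Medical Insurance Levy: 2.45% × £4,445.00 = £108.90
Total: £317.00 + £108.90 = £425.90

£425.90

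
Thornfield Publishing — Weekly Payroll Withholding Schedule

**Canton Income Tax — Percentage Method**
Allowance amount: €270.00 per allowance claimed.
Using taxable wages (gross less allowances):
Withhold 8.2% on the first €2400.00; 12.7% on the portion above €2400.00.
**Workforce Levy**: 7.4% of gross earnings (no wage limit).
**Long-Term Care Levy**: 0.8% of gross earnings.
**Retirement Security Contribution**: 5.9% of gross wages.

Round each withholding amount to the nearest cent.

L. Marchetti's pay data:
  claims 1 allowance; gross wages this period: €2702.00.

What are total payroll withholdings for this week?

Canton Income Tax: taxable = €2702.00 − 1×€270.00 = €2432.00
  €196.80 + 12.7% × (€2432.00 − €2400.00) = €196.80 + 12.7% × €32.00 = €200.86
Workforce Levy: 7.4% × €2702.00 = €199.95
Long-Term Care Levy: 0.8% × €2702.00 = €21.62
Retirement Security Contribution: 5.9% × €2702.00 = €159.42
Total: €200.86 + €199.95 + €21.62 + €159.42 = €581.85

€581.85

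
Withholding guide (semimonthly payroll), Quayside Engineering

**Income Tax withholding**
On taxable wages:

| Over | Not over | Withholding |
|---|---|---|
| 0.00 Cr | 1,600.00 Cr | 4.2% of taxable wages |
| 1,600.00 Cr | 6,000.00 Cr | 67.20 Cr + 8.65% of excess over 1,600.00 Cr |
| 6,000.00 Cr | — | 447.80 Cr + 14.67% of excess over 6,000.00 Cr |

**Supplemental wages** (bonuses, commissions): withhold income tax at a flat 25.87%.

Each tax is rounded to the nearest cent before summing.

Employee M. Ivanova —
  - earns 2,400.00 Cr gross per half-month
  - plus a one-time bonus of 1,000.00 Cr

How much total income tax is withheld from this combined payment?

395.10 Cr

Income Tax: taxable = 2,400.00 Cr
  67.20 Cr + 8.65% × (2,400.00 Cr − 1,600.00 Cr) = 67.20 Cr + 8.65% × 800.00 Cr = 136.40 Cr
Supplemental (25.87% flat on bonus): 25.87% × 1,000.00 Cr = 258.70 Cr
Total income tax: 136.40 Cr + 258.70 Cr = 395.10 Cr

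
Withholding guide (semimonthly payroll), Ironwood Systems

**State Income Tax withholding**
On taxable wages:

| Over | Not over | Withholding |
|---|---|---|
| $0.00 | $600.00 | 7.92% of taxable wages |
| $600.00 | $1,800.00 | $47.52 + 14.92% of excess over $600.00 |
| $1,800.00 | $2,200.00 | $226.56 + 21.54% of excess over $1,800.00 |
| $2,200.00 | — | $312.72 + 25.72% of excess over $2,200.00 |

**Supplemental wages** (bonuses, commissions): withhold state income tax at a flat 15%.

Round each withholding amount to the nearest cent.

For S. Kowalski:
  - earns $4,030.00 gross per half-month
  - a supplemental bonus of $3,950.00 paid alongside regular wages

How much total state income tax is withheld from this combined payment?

$1,375.90

State Income Tax: taxable = $4,030.00
  $312.72 + 25.72% × ($4,030.00 − $2,200.00) = $312.72 + 25.72% × $1,830.00 = $783.40
Supplemental (15% flat on bonus): 15% × $3,950.00 = $592.50
Total state income tax: $783.40 + $592.50 = $1,375.90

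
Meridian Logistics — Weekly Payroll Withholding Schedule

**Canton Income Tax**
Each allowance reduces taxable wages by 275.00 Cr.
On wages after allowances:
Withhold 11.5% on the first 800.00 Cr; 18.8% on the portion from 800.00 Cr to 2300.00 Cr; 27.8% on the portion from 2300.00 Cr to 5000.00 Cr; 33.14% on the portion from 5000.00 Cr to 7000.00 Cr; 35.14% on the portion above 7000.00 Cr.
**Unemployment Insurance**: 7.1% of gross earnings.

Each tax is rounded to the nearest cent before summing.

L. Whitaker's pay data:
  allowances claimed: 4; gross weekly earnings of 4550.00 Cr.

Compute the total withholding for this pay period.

Canton Income Tax: taxable = 4550.00 Cr − 4×275.00 Cr = 3450.00 Cr
  374.00 Cr + 27.8% × (3450.00 Cr − 2300.00 Cr) = 374.00 Cr + 27.8% × 1150.00 Cr = 693.70 Cr
Unemployment Insurance: 7.1% × 4550.00 Cr = 323.05 Cr
Total: 693.70 Cr + 323.05 Cr = 1016.75 Cr

1016.75 Cr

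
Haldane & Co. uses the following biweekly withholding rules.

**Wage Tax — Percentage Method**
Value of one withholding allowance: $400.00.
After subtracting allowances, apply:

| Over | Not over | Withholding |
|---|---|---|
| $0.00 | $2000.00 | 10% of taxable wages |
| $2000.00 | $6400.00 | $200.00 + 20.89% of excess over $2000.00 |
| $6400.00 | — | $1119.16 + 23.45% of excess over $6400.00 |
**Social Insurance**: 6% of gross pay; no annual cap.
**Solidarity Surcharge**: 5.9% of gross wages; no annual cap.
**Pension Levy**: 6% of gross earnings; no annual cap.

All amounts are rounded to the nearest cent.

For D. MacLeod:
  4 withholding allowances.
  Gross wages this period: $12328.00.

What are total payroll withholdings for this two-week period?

$4340.79

Wage Tax: taxable = $12328.00 − 4×$400.00 = $10728.00
  $1119.16 + 23.45% × ($10728.00 − $6400.00) = $1119.16 + 23.45% × $4328.00 = $2134.08
Social Insurance: 6% × $12328.00 = $739.68
Solidarity Surcharge: 5.9% × $12328.00 = $727.35
Pension Levy: 6% × $12328.00 = $739.68
Total: $2134.08 + $739.68 + $727.35 + $739.68 = $4340.79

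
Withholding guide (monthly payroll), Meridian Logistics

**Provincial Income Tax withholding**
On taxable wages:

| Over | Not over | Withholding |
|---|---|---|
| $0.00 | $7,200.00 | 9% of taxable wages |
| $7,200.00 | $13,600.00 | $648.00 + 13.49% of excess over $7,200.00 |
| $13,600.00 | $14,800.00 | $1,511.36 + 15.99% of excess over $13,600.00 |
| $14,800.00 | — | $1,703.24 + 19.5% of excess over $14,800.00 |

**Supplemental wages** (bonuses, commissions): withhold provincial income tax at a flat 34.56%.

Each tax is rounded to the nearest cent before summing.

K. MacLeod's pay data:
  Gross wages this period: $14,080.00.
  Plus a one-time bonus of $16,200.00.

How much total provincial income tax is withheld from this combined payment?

Provincial Income Tax: taxable = $14,080.00
  $1,511.36 + 15.99% × ($14,080.00 − $13,600.00) = $1,511.36 + 15.99% × $480.00 = $1,588.11
Supplemental (34.56% flat on bonus): 34.56% × $16,200.00 = $5,598.72
Total provincial income tax: $1,588.11 + $5,598.72 = $7,186.83

$7,186.83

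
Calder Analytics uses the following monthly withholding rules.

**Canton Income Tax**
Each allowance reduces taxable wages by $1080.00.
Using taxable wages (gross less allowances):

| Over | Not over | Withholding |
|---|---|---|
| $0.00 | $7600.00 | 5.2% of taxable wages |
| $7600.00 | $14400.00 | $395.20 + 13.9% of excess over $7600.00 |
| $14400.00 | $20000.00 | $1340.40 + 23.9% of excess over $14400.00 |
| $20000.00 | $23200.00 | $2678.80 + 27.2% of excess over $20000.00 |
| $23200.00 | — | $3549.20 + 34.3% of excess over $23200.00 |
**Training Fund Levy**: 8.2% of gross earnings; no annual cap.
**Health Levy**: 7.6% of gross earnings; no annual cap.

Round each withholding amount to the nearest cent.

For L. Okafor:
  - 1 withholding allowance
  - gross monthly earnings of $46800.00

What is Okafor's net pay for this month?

$28132.04

Canton Income Tax: taxable = $46800.00 − 1×$1080.00 = $45720.00
  $3549.20 + 34.3% × ($45720.00 − $23200.00) = $3549.20 + 34.3% × $22520.00 = $11273.56
Training Fund Levy: 8.2% × $46800.00 = $3837.60
Health Levy: 7.6% × $46800.00 = $3556.80
Total withheld: $11273.56 + $3837.60 + $3556.80 = $18667.96
Net pay: $46800.00 − $18667.96 = $28132.04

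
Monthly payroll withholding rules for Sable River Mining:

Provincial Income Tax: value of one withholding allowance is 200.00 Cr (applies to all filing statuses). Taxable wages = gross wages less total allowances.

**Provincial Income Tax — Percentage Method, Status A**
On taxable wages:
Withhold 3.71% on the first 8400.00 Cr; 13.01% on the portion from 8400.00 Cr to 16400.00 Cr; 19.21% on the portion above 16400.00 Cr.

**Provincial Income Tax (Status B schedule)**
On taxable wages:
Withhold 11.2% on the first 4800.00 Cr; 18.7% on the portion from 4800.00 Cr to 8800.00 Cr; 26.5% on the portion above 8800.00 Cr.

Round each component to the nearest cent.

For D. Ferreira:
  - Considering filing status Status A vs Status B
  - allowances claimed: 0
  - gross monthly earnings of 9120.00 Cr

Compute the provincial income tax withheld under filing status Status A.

Provincial Income Tax (Status A): taxable = 9120.00 Cr
  311.64 Cr + 13.01% × (9120.00 Cr − 8400.00 Cr) = 311.64 Cr + 13.01% × 720.00 Cr = 405.31 Cr

405.31 Cr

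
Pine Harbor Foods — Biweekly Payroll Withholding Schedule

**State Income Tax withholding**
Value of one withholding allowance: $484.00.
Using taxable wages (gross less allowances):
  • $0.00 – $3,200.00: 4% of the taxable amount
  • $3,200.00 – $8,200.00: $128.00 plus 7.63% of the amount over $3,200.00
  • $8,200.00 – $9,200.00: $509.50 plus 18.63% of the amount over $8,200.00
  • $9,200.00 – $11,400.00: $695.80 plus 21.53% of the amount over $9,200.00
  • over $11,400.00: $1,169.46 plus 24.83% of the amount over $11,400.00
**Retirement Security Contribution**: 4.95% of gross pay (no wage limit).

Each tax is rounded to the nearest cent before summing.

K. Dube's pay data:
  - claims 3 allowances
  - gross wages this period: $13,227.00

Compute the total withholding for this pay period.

State Income Tax: taxable = $13,227.00 − 3×$484.00 = $11,775.00
  $1,169.46 + 24.83% × ($11,775.00 − $11,400.00) = $1,169.46 + 24.83% × $375.00 = $1,262.57
Retirement Security Contribution: 4.95% × $13,227.00 = $654.74
Total: $1,262.57 + $654.74 = $1,917.31

$1,917.31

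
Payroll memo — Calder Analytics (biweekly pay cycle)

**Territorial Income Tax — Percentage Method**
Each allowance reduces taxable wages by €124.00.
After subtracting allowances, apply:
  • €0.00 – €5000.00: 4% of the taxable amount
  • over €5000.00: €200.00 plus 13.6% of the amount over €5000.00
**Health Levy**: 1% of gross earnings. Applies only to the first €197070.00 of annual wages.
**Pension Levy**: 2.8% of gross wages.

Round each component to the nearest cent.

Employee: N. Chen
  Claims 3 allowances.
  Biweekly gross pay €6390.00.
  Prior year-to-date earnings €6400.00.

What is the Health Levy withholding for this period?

€63.90

Health Levy: 1% × €6390.00 = €63.90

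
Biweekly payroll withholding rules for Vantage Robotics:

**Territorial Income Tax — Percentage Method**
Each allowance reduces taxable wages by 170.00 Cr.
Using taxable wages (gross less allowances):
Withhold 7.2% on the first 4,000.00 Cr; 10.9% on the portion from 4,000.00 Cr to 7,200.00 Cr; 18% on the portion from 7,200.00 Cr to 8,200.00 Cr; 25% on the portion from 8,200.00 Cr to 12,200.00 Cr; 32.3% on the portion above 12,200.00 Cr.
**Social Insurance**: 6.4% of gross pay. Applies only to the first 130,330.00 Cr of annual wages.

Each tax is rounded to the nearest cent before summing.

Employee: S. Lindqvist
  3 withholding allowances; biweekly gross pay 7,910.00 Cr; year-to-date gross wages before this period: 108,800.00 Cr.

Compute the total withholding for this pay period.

1,179.04 Cr

Territorial Income Tax: taxable = 7,910.00 Cr − 3×170.00 Cr = 7,400.00 Cr
  636.80 Cr + 18% × (7,400.00 Cr − 7,200.00 Cr) = 636.80 Cr + 18% × 200.00 Cr = 672.80 Cr
Social Insurance: 6.4% × 7,910.00 Cr = 506.24 Cr
Total: 672.80 Cr + 506.24 Cr = 1,179.04 Cr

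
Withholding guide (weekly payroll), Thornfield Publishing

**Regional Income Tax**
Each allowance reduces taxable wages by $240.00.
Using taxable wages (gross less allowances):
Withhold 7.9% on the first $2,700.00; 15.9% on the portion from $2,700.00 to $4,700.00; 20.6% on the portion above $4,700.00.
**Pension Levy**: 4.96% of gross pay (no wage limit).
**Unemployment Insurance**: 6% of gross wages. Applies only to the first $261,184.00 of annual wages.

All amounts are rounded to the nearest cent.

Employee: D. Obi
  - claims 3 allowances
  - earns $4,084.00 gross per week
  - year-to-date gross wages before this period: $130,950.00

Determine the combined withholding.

Regional Income Tax: taxable = $4,084.00 − 3×$240.00 = $3,364.00
  $213.30 + 15.9% × ($3,364.00 − $2,700.00) = $213.30 + 15.9% × $664.00 = $318.88
Pension Levy: 4.96% × $4,084.00 = $202.57
Unemployment Insurance: 6% × $4,084.00 = $245.04
Total: $318.88 + $202.57 + $245.04 = $766.49

$766.49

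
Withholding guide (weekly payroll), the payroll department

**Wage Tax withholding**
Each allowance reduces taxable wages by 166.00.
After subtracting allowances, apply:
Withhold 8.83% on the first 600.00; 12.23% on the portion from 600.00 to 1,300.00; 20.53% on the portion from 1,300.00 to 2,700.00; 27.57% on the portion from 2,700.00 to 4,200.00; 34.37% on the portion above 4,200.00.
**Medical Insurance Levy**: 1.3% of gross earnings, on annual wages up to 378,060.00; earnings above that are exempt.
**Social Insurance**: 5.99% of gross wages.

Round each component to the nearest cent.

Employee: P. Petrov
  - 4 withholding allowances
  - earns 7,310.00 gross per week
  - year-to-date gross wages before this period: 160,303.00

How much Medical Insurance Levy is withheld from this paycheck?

Medical Insurance Levy: 1.3% × 7,310.00 = 95.03

95.03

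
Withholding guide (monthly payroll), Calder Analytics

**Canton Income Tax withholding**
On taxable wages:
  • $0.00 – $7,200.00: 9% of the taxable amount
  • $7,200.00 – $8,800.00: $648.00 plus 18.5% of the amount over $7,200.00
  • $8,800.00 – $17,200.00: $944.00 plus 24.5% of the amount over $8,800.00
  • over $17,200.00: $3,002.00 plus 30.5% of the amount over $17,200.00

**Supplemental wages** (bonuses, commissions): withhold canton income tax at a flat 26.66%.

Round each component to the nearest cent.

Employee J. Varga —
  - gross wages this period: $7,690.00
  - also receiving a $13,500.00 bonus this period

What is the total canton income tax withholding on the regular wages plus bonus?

$4,337.75

Canton Income Tax: taxable = $7,690.00
  $648.00 + 18.5% × ($7,690.00 − $7,200.00) = $648.00 + 18.5% × $490.00 = $738.65
Supplemental (26.66% flat on bonus): 26.66% × $13,500.00 = $3,599.10
Total canton income tax: $738.65 + $3,599.10 = $4,337.75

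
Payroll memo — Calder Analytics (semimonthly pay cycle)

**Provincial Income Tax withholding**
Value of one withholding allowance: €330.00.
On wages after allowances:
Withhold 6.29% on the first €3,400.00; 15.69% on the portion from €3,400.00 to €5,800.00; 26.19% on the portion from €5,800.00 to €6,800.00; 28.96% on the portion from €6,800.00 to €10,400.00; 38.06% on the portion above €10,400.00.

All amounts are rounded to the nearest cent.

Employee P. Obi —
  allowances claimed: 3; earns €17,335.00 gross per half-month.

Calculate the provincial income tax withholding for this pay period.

€4,157.55

Provincial Income Tax: taxable = €17,335.00 − 3×€330.00 = €16,345.00
  €1,894.88 + 38.06% × (€16,345.00 − €10,400.00) = €1,894.88 + 38.06% × €5,945.00 = €4,157.55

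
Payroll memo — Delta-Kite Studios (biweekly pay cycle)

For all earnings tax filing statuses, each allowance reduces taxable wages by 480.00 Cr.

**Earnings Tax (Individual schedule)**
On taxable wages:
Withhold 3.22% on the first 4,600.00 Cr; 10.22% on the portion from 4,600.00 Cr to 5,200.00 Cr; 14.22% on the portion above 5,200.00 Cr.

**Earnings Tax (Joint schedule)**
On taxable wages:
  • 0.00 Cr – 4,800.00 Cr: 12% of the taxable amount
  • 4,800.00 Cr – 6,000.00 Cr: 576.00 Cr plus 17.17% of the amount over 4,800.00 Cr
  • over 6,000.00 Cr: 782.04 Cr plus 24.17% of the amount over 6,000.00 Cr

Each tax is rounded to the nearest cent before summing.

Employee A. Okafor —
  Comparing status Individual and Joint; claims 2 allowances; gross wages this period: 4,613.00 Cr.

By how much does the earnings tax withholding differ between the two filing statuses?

320.73 Cr

Earnings Tax (Individual): taxable = 4,613.00 Cr − 2×480.00 Cr = 3,653.00 Cr
  3.22% × 3,653.00 Cr = 117.63 Cr
Earnings Tax (Joint): taxable = 4,613.00 Cr − 2×480.00 Cr = 3,653.00 Cr
  12% × 3,653.00 Cr = 438.36 Cr
Difference: |117.63 Cr − 438.36 Cr| = 320.73 Cr (higher under Joint)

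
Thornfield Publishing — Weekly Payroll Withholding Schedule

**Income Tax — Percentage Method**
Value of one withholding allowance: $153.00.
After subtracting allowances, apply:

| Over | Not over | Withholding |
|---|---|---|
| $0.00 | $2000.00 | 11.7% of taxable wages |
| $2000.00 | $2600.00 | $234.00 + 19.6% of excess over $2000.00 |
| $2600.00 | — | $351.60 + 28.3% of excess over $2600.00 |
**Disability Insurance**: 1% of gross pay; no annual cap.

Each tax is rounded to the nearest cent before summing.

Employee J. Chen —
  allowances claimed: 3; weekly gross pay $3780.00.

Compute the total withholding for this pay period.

Income Tax: taxable = $3780.00 − 3×$153.00 = $3321.00
  $351.60 + 28.3% × ($3321.00 − $2600.00) = $351.60 + 28.3% × $721.00 = $555.64
Disability Insurance: 1% × $3780.00 = $37.80
Total: $555.64 + $37.80 = $593.44

$593.44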